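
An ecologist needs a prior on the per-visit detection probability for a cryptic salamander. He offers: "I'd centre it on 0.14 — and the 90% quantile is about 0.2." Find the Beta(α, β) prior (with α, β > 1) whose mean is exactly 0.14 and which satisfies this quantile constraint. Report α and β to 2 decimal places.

With mean 0.14 fixed, write α = 0.14s, β = 0.86s where s = α+β.
Need P(θ < 0.2) = 0.9 under Beta(0.14s, 0.86s). Normal approximation: (q−m)/√(m(1−m)/s) ≈ z_{0.9} = 1.28, so s ≈ 0.14·0.86·(1.28)²/(0.2−0.14)² = 54.9.
At s = 54.9: P(θ<0.2) ≈ 0.894. Adjusting to match 0.9 gives s ≈ 58.56.
So α = 0.14·58.56 ≈ 8.20, β = 0.86·58.56 ≈ 50.37.

α ≈ 8.20, β ≈ 50.37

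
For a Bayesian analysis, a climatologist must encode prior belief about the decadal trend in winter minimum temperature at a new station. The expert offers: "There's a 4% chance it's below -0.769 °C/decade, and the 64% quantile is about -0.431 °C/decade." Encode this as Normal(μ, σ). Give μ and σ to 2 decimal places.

The p-quantile of Normal(μ,σ) is μ + z_p·σ, with z_{0.04} = -1.751 and z_{0.64} = 0.3585.
Eliminate σ: μ = (z₂·x₁ − z₁·x₂)/(z₂ − z₁) = (0.3585·-0.769 − (-1.751)·-0.431)/2.109 = -0.49.
Then σ = (x₂ − x₁)/(z₂ − z₁) = (-0.431 − -0.769)/2.109 = 0.16.

μ = -0.49, σ = 0.16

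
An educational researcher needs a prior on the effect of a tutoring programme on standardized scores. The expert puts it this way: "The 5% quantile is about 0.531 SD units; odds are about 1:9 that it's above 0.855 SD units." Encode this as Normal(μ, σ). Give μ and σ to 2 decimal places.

μ = 0.71, σ = 0.11

The p-quantile of Normal(μ,σ) is μ + z_p·σ, with z_{0.05} = -1.645 and z_{0.9} = 1.282.
Eliminate σ: μ = (z₂·x₁ − z₁·x₂)/(z₂ − z₁) = (1.282·0.531 − (-1.645)·0.855)/2.926 = 0.71.
Then σ = (x₂ − x₁)/(z₂ − z₁) = (0.855 − 0.531)/2.926 = 0.11.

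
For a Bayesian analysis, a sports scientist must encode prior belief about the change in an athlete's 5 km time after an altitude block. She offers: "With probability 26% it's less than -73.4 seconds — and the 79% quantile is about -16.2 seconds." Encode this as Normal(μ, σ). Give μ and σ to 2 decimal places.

μ = -48.02, σ = 39.45

The p-quantile of Normal(μ,σ) is μ + z_p·σ, with z_{0.26} = -0.6433 and z_{0.79} = 0.8064.
Eliminate σ: μ = (z₂·x₁ − z₁·x₂)/(z₂ − z₁) = (0.8064·-73.4 − (-0.6433)·-16.2)/1.45 = -48.02.
Then σ = (x₂ − x₁)/(z₂ − z₁) = (-16.2 − -73.4)/1.45 = 39.45.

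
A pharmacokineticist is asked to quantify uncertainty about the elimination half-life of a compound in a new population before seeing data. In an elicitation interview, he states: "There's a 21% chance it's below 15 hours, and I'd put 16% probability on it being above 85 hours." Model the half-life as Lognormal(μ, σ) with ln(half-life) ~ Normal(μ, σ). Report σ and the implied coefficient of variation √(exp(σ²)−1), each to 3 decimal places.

σ ≈ 0.963, CV ≈ 1.236

If T ~ Lognormal(μ,σ) then ln T ~ Normal(μ,σ), so the p-quantile of ln T is μ + z_p·σ.
ln(15) = 2.708 and ln(85) = 4.443; z_{0.21} = -0.8064, z_{0.84} = 0.9945.
σ = (4.443 − 2.708)/(0.9945 − (-0.8064)) = 0.963.
μ = 2.708 − (-0.8064)·0.963 = 3.485.
CV = √(exp(σ²)−1) = √(exp(0.9277)−1) = 1.236.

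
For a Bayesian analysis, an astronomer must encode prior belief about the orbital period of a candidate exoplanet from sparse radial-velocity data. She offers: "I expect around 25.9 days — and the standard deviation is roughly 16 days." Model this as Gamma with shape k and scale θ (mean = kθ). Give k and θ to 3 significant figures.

k ≈ 2.62, θ ≈ 9.88

For Gamma(k, scale θ): mean = kθ, variance = kθ², so CV = 1/√k.
CV = SD/mean = 16/25.9 = 0.6178, hence k = 1/CV² = 2.62.
Then θ = mean/k = 25.9/2.62 = 9.88.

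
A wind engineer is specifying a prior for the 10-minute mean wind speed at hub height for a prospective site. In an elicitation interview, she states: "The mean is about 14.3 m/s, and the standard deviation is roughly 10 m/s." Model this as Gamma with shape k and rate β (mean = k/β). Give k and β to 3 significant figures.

For Gamma(k, rate β): mean = k/β, variance = k/β², so CV = 1/√k.
CV = SD/mean = 10/14.3 = 0.6993, hence k = 1/CV² = 2.04.
Then β = k/mean = 2.04/14.3 = 0.143.

k ≈ 2.04, β ≈ 0.143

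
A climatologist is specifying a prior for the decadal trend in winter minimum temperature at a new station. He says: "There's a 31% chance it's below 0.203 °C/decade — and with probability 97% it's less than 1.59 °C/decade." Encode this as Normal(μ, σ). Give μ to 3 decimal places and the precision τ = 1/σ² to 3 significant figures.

The p-quantile of Normal(μ,σ) is μ + z_p·σ, with z_{0.31} = -0.4959 and z_{0.97} = 1.881.
Eliminate σ: μ = (z₂·x₁ − z₁·x₂)/(z₂ − z₁) = (1.881·0.203 − (-0.4959)·1.59)/2.377 = 0.492.
Then σ = (x₂ − x₁)/(z₂ − z₁) = (1.59 − 0.203)/2.377 = 0.584.
Precision τ = 1/σ² = 1/0.5836² = 2.94.

μ = 0.492, τ = 2.94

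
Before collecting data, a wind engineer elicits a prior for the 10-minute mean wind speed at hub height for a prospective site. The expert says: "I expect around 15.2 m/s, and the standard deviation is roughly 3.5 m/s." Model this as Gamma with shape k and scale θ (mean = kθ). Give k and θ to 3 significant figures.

For Gamma(k, scale θ): mean = kθ, variance = kθ², so CV = 1/√k.
CV = SD/mean = 3.5/15.2 = 0.2303, hence k = 1/CV² = 18.9.
Then θ = mean/k = 15.2/18.9 = 0.806.

k ≈ 18.9, θ ≈ 0.806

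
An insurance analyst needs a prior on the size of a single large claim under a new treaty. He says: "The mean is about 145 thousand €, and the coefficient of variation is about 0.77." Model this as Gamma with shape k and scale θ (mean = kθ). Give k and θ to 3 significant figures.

k ≈ 1.69, θ ≈ 86

For Gamma(k, scale θ): mean = kθ, variance = kθ², so CV = 1/√k.
CV = 0.77, hence k = 1/CV² = 1.69.
Then θ = mean/k = 145/1.69 = 86.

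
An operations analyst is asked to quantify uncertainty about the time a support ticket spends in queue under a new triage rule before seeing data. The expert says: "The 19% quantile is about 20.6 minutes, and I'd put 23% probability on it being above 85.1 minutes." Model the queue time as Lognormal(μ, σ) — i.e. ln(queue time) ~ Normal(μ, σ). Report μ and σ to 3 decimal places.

If T ~ Lognormal(μ,σ) then ln T ~ Normal(μ,σ), so the p-quantile of ln T is μ + z_p·σ.
ln(20.6) = 3.025 and ln(85.1) = 4.444; z_{0.19} = -0.8779, z_{0.77} = 0.7388.
σ = (4.444 − 3.025)/(0.7388 − (-0.8779)) = 0.877.
μ = 3.025 − (-0.8779)·0.877 = 3.796.

μ ≈ 3.796, σ ≈ 0.877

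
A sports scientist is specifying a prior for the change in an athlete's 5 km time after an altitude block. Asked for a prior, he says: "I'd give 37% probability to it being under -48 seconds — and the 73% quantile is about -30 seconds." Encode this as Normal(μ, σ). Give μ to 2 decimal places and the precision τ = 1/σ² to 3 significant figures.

For Normal(μ,σ), the p-quantile is μ + z_p·σ. Here z_{0.37} = -0.3319, z_{0.73} = 0.6128.
So -48 = μ − 0.3319σ and -30 = μ + 0.6128σ.
Subtracting: σ = (-30 − -48)/(0.6128 − (-0.3319)) = 19.05.
Then μ = -48 − (-0.3319)·19.05 = -41.68.
Precision τ = 1/σ² = 1/19.05² = 0.00275.

μ = -41.68, τ = 0.00275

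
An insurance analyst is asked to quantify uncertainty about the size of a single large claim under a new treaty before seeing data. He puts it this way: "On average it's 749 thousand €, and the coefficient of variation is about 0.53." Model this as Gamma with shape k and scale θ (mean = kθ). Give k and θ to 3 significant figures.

k ≈ 3.56, θ ≈ 210

For Gamma(k, scale θ): mean = kθ, variance = kθ², so CV = 1/√k.
CV = 0.53, hence k = 1/CV² = 3.56.
Then θ = mean/k = 749/3.56 = 210.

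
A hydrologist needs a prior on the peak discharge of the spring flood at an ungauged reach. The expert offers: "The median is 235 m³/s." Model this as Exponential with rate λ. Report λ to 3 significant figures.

Exponential median = ln 2 / λ, so λ = ln 2 / 235.0 = 0.00295.

λ ≈ 0.00295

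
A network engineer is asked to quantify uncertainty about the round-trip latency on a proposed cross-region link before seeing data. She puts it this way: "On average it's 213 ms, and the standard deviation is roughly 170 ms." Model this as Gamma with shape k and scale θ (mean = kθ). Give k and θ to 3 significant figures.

For Gamma(k, scale θ): mean = kθ, variance = kθ², so CV = 1/√k.
CV = SD/mean = 170/213 = 0.7981, hence k = 1/CV² = 1.57.
Then θ = mean/k = 213/1.57 = 136.

k ≈ 1.57, θ ≈ 136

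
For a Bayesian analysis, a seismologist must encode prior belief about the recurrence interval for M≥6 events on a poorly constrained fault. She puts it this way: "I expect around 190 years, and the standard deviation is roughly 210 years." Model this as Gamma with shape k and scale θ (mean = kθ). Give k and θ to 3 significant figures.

k ≈ 0.819, θ ≈ 232

For Gamma(k, scale θ): mean = kθ, variance = kθ², so CV = 1/√k.
CV = SD/mean = 210/190 = 1.105, hence k = 1/CV² = 0.819.
Then θ = mean/k = 190/0.819 = 232.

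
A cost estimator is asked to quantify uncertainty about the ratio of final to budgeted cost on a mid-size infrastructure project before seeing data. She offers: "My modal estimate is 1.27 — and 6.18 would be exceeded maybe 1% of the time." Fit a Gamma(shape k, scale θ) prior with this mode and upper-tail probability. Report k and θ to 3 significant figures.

k ≈ 2.58, θ ≈ 0.805

Gamma(k,θ) with k>1 has mode (k−1)θ, so θ = 1.27/(k−1).
Need P(X < 6.18) = 0.99 with θ tied to k this way. Start at k = 2, θ = 1.27: P(X<6.18) ≈ 0.955.
Too low — raise k to concentrate. Iterating converges to k ≈ 2.58.
Then θ = 1.27/(2.58−1) ≈ 0.805.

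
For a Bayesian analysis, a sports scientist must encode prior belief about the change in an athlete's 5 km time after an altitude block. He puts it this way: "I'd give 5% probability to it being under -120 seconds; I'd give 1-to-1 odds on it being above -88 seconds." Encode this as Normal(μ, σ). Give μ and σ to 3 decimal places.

μ = -88.000, σ = 19.455

The p-quantile of Normal(μ,σ) is μ + z_p·σ, with z_{0.05} = -1.645 and z_{0.5} = 0.
Eliminate σ: μ = (z₂·x₁ − z₁·x₂)/(z₂ − z₁) = (0·-120 − (-1.645)·-88)/1.645 = -88.000.
Then σ = (x₂ − x₁)/(z₂ − z₁) = (-88 − -120)/1.645 = 19.455.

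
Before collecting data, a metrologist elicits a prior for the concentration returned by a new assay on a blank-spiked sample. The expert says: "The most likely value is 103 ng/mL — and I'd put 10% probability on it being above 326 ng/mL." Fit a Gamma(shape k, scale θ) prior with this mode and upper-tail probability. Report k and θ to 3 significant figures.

Gamma(k,θ) with k>1 has mode (k−1)θ, so θ = 103/(k−1).
Need P(X < 326) = 0.9 with θ tied to k this way. Start at k = 2, θ = 103: P(X<326) ≈ 0.824.
Too low — raise k to concentrate. Iterating converges to k ≈ 2.43.
Then θ = 103/(2.43−1) ≈ 72.3.

k ≈ 2.43, θ ≈ 72.3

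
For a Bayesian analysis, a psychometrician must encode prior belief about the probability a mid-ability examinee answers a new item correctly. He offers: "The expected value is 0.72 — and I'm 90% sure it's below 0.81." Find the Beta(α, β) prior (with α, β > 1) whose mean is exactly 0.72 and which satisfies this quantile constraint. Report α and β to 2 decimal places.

With mean 0.72 fixed, write α = 0.72s, β = 0.28s where s = α+β.
Need P(θ < 0.81) = 0.9 under Beta(0.72s, 0.28s). Normal approximation: (q−m)/√(m(1−m)/s) ≈ z_{0.9} = 1.28, so s ≈ 0.72·0.28·(1.28)²/(0.81−0.72)² = 40.9.
At s = 40.9: P(θ<0.81) ≈ 0.909. Adjusting to match 0.9 gives s ≈ 38.01.
So α = 0.72·38.01 ≈ 27.37, β = 0.28·38.01 ≈ 10.64.

α ≈ 27.37, β ≈ 10.64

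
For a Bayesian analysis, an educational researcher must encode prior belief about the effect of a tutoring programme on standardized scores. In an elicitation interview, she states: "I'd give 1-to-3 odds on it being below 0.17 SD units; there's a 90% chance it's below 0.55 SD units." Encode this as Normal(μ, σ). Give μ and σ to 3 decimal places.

For Normal(μ,σ), the p-quantile is μ + z_p·σ. Here z_{0.25} = -0.6745, z_{0.9} = 1.282.
So 0.17 = μ − 0.6745σ and 0.55 = μ + 1.282σ.
Subtracting: σ = (0.55 − 0.17)/(1.282 − (-0.6745)) = 0.194.
Then μ = 0.17 − (-0.6745)·0.194 = 0.301.

μ = 0.301, σ = 0.194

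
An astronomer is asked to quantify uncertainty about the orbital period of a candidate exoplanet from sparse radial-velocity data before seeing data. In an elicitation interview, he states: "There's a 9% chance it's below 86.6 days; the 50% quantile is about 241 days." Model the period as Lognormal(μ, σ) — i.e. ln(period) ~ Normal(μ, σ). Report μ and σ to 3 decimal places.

If T ~ Lognormal(μ,σ) then ln T ~ Normal(μ,σ), so the p-quantile of ln T is μ + z_p·σ.
ln(86.6) = 4.461 and ln(241) = 5.485; z_{0.09} = -1.341, z_{0.5} = 0.
σ = (5.485 − 4.461)/(0 − (-1.341)) = 0.763.
μ = 4.461 − (-1.341)·0.763 = 5.485.

μ ≈ 5.485, σ ≈ 0.763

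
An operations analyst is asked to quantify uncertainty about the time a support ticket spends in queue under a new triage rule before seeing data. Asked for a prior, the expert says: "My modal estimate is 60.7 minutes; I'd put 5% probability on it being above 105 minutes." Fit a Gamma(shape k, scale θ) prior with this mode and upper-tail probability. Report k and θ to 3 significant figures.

Gamma(k,θ) with k>1 has mode (k−1)θ, so θ = 60.7/(k−1).
Need P(X < 105) = 0.95 with θ tied to k this way. Start at k = 2, θ = 60.7: P(X<105) ≈ 0.516.
Too low — raise k to concentrate. Iterating converges to k ≈ 10.3.
Then θ = 60.7/(10.3−1) ≈ 6.53.

k ≈ 10.3, θ ≈ 6.53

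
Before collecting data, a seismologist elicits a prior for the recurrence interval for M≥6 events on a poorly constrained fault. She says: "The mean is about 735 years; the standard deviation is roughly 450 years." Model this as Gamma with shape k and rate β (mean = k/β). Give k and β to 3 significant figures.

For Gamma(k, rate β): mean = k/β, variance = k/β², so CV = 1/√k.
CV = SD/mean = 450/735 = 0.6122, hence k = 1/CV² = 2.67.
Then β = k/mean = 2.67/735 = 0.00363.

k ≈ 2.67, β ≈ 0.00363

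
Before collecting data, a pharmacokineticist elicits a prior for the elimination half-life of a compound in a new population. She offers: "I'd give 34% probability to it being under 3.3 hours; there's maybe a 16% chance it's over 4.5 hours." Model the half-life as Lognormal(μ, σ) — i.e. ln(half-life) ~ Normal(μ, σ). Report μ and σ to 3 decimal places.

If T ~ Lognormal(μ,σ) then ln T ~ Normal(μ,σ), so the p-quantile of ln T is μ + z_p·σ.
ln(3.3) = 1.194 and ln(4.5) = 1.504; z_{0.34} = -0.4125, z_{0.84} = 0.9945.
σ = (1.504 − 1.194)/(0.9945 − (-0.4125)) = 0.220.
μ = 1.194 − (-0.4125)·0.220 = 1.285.

μ ≈ 1.285, σ ≈ 0.220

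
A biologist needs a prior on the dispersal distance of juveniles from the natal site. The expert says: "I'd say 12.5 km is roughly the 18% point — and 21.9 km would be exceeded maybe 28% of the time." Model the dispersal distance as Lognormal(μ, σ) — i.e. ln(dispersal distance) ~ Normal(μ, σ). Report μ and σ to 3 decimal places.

μ ≈ 2.868, σ ≈ 0.374

If T ~ Lognormal(μ,σ) then ln T ~ Normal(μ,σ), so the p-quantile of ln T is μ + z_p·σ.
ln(12.5) = 2.526 and ln(21.9) = 3.086; z_{0.18} = -0.9154, z_{0.72} = 0.5828.
σ = (3.086 − 2.526)/(0.5828 − (-0.9154)) = 0.374.
μ = 2.526 − (-0.9154)·0.374 = 2.868.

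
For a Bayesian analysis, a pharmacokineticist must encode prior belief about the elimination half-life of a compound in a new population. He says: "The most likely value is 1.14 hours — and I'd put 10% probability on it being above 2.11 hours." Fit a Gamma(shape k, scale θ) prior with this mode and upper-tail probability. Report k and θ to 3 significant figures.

k ≈ 6.03, θ ≈ 0.226

Gamma(k,θ) with k>1 has mode (k−1)θ, so θ = 1.14/(k−1).
Need P(X < 2.11) = 0.9 with θ tied to k this way. Start at k = 2, θ = 1.14: P(X<2.11) ≈ 0.552.
Too low — raise k to concentrate. Iterating converges to k ≈ 6.03.
Then θ = 1.14/(6.03−1) ≈ 0.226.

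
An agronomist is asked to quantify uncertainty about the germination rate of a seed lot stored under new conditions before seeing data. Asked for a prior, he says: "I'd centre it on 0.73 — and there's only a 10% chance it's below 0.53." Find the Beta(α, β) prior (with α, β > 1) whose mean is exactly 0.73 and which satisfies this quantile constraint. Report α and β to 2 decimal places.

With mean 0.73 fixed, write α = 0.73s, β = 0.27s where s = α+β.
Need P(θ < 0.53) = 0.1 under Beta(0.73s, 0.27s). Normal approximation: (q−m)/√(m(1−m)/s) ≈ z_{0.1} = -1.28, so s ≈ 0.73·0.27·(-1.28)²/(0.53−0.73)² = 8.1.
At s = 8.1: P(θ<0.53) ≈ 0.106. Adjusting to match 0.1 gives s ≈ 8.57.
So α = 0.73·8.57 ≈ 6.26, β = 0.27·8.57 ≈ 2.31.

α ≈ 6.26, β ≈ 2.31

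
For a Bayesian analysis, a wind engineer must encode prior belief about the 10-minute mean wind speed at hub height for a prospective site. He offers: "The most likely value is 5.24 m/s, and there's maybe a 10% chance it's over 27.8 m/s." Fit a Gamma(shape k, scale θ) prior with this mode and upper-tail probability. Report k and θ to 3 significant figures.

k ≈ 1.63, θ ≈ 8.37

Gamma(k,θ) with k>1 has mode (k−1)θ, so θ = 5.24/(k−1).
Need P(X < 27.8) = 0.9 with θ tied to k this way. Start at k = 2, θ = 5.24: P(X<27.8) ≈ 0.969.
Too high — lower k to spread out. Iterating converges to k ≈ 1.63.
Then θ = 5.24/(1.63−1) ≈ 8.37.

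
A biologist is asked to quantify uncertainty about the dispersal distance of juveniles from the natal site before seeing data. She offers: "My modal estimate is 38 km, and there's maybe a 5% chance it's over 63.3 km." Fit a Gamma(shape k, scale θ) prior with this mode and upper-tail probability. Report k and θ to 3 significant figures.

Gamma(k,θ) with k>1 has mode (k−1)θ, so θ = 38/(k−1).
Need P(X < 63.3) = 0.95 with θ tied to k this way. Start at k = 2, θ = 38: P(X<63.3) ≈ 0.496.
Too low — raise k to concentrate. Iterating converges to k ≈ 11.7.
Then θ = 38/(11.7−1) ≈ 3.54.

k ≈ 11.7, θ ≈ 3.54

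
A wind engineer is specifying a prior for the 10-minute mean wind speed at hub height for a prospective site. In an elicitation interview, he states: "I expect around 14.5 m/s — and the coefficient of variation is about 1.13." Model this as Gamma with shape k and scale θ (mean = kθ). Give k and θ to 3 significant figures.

For Gamma(k, scale θ): mean = kθ, variance = kθ², so CV = 1/√k.
CV = 1.13, hence k = 1/CV² = 0.783.
Then θ = mean/k = 14.5/0.783 = 18.5.

k ≈ 0.783, θ ≈ 18.5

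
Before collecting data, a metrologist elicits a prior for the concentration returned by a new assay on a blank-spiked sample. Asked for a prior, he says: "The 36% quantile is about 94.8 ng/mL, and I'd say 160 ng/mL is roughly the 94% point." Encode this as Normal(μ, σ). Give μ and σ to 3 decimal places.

μ = 107.016, σ = 34.078

For Normal(μ,σ), the p-quantile is μ + z_p·σ. Here z_{0.36} = -0.3585, z_{0.94} = 1.555.
So 94.8 = μ − 0.3585σ and 160 = μ + 1.555σ.
Subtracting: σ = (160 − 94.8)/(1.555 − (-0.3585)) = 34.078.
Then μ = 94.8 − (-0.3585)·34.078 = 107.016.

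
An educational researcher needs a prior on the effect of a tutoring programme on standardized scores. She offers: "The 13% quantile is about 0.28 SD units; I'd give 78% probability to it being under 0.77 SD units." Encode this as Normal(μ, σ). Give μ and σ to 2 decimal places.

μ = 0.57, σ = 0.26

The p-quantile of Normal(μ,σ) is μ + z_p·σ, with z_{0.13} = -1.126 and z_{0.78} = 0.7722.
Eliminate σ: μ = (z₂·x₁ − z₁·x₂)/(z₂ − z₁) = (0.7722·0.28 − (-1.126)·0.77)/1.899 = 0.57.
Then σ = (x₂ − x₁)/(z₂ − z₁) = (0.77 − 0.28)/1.899 = 0.26.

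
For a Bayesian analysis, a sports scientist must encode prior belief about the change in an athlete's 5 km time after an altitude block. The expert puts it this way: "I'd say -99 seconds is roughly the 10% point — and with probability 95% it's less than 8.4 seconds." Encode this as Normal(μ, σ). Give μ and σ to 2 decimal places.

The p-quantile of Normal(μ,σ) is μ + z_p·σ, with z_{0.1} = -1.282 and z_{0.95} = 1.645.
Eliminate σ: μ = (z₂·x₁ − z₁·x₂)/(z₂ − z₁) = (1.645·-99 − (-1.282)·8.4)/2.926 = -51.97.
Then σ = (x₂ − x₁)/(z₂ − z₁) = (8.4 − -99)/2.926 = 36.70.

μ = -51.97, σ = 36.70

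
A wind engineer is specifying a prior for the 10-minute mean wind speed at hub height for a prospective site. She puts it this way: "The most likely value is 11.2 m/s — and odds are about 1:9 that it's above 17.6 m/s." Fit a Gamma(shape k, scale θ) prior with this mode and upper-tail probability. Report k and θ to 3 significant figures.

k ≈ 10.2, θ ≈ 1.22

Gamma(k,θ) with k>1 has mode (k−1)θ, so θ = 11.2/(k−1).
Need P(X < 17.6) = 0.9 with θ tied to k this way. Start at k = 2, θ = 11.2: P(X<17.6) ≈ 0.466.
Too low — raise k to concentrate. Iterating converges to k ≈ 10.2.
Then θ = 11.2/(10.2−1) ≈ 1.22.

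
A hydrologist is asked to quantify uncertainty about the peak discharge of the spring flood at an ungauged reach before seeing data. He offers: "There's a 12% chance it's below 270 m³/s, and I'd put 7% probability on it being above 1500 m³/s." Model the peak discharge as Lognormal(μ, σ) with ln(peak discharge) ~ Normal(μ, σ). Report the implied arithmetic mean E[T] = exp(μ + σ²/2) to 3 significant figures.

E[T] ≈ 712 m³/s

If T ~ Lognormal(μ,σ) then ln T ~ Normal(μ,σ), so the p-quantile of ln T is μ + z_p·σ.
ln(270) = 5.598 and ln(1500) = 7.313; z_{0.12} = -1.175, z_{0.93} = 1.476.
σ = (7.313 − 5.598)/(1.476 − (-1.175)) = 0.647.
μ = 5.598 − (-1.175)·0.647 = 6.359.
E[T] = exp(μ + σ²/2) = exp(6.359 + 0.2092) = 712 m³/s.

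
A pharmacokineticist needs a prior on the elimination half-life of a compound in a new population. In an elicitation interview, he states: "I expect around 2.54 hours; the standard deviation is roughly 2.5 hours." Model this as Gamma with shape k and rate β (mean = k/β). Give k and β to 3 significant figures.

For Gamma(k, rate β): mean = k/β, variance = k/β², so CV = 1/√k.
CV = SD/mean = 2.5/2.54 = 0.9843, hence k = 1/CV² = 1.03.
Then β = k/mean = 1.03/2.54 = 0.406.

k ≈ 1.03, β ≈ 0.406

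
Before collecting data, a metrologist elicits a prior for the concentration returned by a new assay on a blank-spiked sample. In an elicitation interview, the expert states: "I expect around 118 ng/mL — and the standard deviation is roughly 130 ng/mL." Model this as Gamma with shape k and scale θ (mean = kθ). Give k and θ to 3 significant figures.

k ≈ 0.824, θ ≈ 143

For Gamma(k, scale θ): mean = kθ, variance = kθ², so CV = 1/√k.
CV = SD/mean = 130/118 = 1.102, hence k = 1/CV² = 0.824.
Then θ = mean/k = 118/0.824 = 143.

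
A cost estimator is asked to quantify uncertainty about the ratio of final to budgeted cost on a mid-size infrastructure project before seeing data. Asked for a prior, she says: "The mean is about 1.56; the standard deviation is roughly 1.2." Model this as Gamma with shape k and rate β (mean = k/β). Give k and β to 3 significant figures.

k ≈ 1.69, β ≈ 1.08

For Gamma(k, rate β): mean = k/β, variance = k/β², so CV = 1/√k.
CV = SD/mean = 1.2/1.56 = 0.7692, hence k = 1/CV² = 1.69.
Then β = k/mean = 1.69/1.56 = 1.08.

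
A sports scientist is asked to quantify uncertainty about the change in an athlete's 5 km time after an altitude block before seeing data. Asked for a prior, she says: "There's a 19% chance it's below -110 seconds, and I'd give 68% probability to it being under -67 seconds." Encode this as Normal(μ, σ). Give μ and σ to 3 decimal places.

The p-quantile of Normal(μ,σ) is μ + z_p·σ, with z_{0.19} = -0.8779 and z_{0.68} = 0.4677.
Eliminate σ: μ = (z₂·x₁ − z₁·x₂)/(z₂ − z₁) = (0.4677·-110 − (-0.8779)·-67)/1.346 = -81.946.
Then σ = (x₂ − x₁)/(z₂ − z₁) = (-67 − -110)/1.346 = 31.956.

μ = -81.946, σ = 31.956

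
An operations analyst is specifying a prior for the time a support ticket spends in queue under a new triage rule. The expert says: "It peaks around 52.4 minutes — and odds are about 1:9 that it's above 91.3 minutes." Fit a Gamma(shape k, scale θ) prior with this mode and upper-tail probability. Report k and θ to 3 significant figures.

k ≈ 7.16, θ ≈ 8.51

Gamma(k,θ) with k>1 has mode (k−1)θ, so θ = 52.4/(k−1).
Need P(X < 91.3) = 0.9 with θ tied to k this way. Start at k = 2, θ = 52.4: P(X<91.3) ≈ 0.520.
Too low — raise k to concentrate. Iterating converges to k ≈ 7.16.
Then θ = 52.4/(7.16−1) ≈ 8.51.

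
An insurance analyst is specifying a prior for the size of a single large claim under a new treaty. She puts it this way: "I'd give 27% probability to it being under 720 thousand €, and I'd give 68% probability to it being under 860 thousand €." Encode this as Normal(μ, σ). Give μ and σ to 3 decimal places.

The p-quantile of Normal(μ,σ) is μ + z_p·σ, with z_{0.27} = -0.6128 and z_{0.68} = 0.4677.
Eliminate σ: μ = (z₂·x₁ − z₁·x₂)/(z₂ − z₁) = (0.4677·720 − (-0.6128)·860)/1.081 = 799.401.
Then σ = (x₂ − x₁)/(z₂ − z₁) = (860 − 720)/1.081 = 129.568.

μ = 799.401, σ = 129.568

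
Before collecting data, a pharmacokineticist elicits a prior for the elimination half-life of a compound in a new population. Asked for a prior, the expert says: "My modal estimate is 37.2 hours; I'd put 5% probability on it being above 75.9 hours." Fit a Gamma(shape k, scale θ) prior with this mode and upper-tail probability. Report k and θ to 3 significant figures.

Gamma(k,θ) with k>1 has mode (k−1)θ, so θ = 37.2/(k−1).
Need P(X < 75.9) = 0.95 with θ tied to k this way. Start at k = 2, θ = 37.2: P(X<75.9) ≈ 0.605.
Too low — raise k to concentrate. Iterating converges to k ≈ 6.44.
Then θ = 37.2/(6.44−1) ≈ 6.83.

k ≈ 6.44, θ ≈ 6.83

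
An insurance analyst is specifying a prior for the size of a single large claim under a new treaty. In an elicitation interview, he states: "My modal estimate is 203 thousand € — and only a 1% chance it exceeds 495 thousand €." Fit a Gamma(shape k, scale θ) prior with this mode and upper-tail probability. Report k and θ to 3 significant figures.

k ≈ 6.94, θ ≈ 34.2

Gamma(k,θ) with k>1 has mode (k−1)θ, so θ = 203/(k−1).
Need P(X < 495) = 0.99 with θ tied to k this way. Start at k = 2, θ = 203: P(X<495) ≈ 0.700.
Too low — raise k to concentrate. Iterating converges to k ≈ 6.94.
Then θ = 203/(6.94−1) ≈ 34.2.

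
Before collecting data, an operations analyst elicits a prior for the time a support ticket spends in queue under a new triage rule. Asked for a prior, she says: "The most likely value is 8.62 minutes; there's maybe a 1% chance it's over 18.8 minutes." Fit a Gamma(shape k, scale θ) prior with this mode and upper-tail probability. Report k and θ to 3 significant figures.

k ≈ 8.94, θ ≈ 1.09

Gamma(k,θ) with k>1 has mode (k−1)θ, so θ = 8.62/(k−1).
Need P(X < 18.8) = 0.99 with θ tied to k this way. Start at k = 2, θ = 8.62: P(X<18.8) ≈ 0.641.
Too low — raise k to concentrate. Iterating converges to k ≈ 8.94.
Then θ = 8.62/(8.94−1) ≈ 1.09.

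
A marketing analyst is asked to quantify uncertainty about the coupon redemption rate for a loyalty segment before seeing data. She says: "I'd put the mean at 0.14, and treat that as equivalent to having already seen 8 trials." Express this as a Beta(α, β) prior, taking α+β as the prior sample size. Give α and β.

α = 1.12, β = 6.88

Under the effective-sample-size interpretation, Beta(α, β) has prior mean α/(α+β) and prior sample size α+β.
So α+β = 8 and α/(α+β) = 0.14, giving α = 0.14·8 = 1.12 and β = 8 − 1.12 = 6.88.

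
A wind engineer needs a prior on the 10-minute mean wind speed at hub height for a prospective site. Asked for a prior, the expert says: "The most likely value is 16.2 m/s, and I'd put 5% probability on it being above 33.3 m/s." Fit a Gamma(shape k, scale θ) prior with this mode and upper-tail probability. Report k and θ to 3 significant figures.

Gamma(k,θ) with k>1 has mode (k−1)θ, so θ = 16.2/(k−1).
Need P(X < 33.3) = 0.95 with θ tied to k this way. Start at k = 2, θ = 16.2: P(X<33.3) ≈ 0.609.
Too low — raise k to concentrate. Iterating converges to k ≈ 6.33.
Then θ = 16.2/(6.33−1) ≈ 3.04.

k ≈ 6.33, θ ≈ 3.04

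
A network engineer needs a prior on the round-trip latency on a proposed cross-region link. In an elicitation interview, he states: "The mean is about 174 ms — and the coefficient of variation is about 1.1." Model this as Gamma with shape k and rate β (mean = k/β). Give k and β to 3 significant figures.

k ≈ 0.826, β ≈ 0.00475

For Gamma(k, rate β): mean = k/β, variance = k/β², so CV = 1/√k.
CV = 1.1, hence k = 1/CV² = 0.826.
Then β = k/mean = 0.826/174 = 0.00475.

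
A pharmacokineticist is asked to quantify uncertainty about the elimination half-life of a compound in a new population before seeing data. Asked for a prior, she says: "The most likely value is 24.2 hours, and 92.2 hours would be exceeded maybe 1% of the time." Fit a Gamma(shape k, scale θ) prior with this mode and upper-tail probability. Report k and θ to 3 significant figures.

Gamma(k,θ) with k>1 has mode (k−1)θ, so θ = 24.2/(k−1).
Need P(X < 92.2) = 0.99 with θ tied to k this way. Start at k = 2, θ = 24.2: P(X<92.2) ≈ 0.893.
Too low — raise k to concentrate. Iterating converges to k ≈ 3.37.
Then θ = 24.2/(3.37−1) ≈ 10.2.

k ≈ 3.37, θ ≈ 10.2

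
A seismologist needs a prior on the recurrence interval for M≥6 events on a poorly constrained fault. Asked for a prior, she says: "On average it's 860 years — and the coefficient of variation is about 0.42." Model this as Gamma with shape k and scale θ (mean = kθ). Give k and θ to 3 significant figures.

For Gamma(k, scale θ): mean = kθ, variance = kθ², so CV = 1/√k.
CV = 0.42, hence k = 1/CV² = 5.67.
Then θ = mean/k = 860/5.67 = 152.

k ≈ 5.67, θ ≈ 152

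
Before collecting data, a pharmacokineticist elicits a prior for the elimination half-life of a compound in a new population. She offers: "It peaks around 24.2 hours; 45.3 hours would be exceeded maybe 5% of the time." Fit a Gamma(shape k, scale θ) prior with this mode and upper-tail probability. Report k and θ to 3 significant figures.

Gamma(k,θ) with k>1 has mode (k−1)θ, so θ = 24.2/(k−1).
Need P(X < 45.3) = 0.95 with θ tied to k this way. Start at k = 2, θ = 24.2: P(X<45.3) ≈ 0.558.
Too low — raise k to concentrate. Iterating converges to k ≈ 8.08.
Then θ = 24.2/(8.08−1) ≈ 3.42.

k ≈ 8.08, θ ≈ 3.42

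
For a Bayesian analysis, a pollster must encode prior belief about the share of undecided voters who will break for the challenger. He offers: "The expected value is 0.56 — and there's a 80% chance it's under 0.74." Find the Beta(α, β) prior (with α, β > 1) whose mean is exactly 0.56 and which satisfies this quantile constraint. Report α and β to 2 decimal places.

α ≈ 3.11, β ≈ 2.45

With mean 0.56 fixed, write α = 0.56s, β = 0.44s where s = α+β.
Need P(θ < 0.74) = 0.8 under Beta(0.56s, 0.44s). Normal approximation: (q−m)/√(m(1−m)/s) ≈ z_{0.8} = 0.842, so s ≈ 0.56·0.44·(0.842)²/(0.74−0.56)² = 5.4.
At s = 5.4: P(θ<0.74) ≈ 0.796. Adjusting to match 0.8 gives s ≈ 5.56.
So α = 0.56·5.56 ≈ 3.11, β = 0.44·5.56 ≈ 2.45.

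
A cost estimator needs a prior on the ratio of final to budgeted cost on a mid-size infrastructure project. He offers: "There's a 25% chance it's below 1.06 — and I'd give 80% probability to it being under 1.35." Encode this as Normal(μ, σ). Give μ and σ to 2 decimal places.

μ = 1.19, σ = 0.19

For Normal(μ,σ), the p-quantile is μ + z_p·σ. Here z_{0.25} = -0.6745, z_{0.8} = 0.8416.
So 1.06 = μ − 0.6745σ and 1.35 = μ + 0.8416σ.
Subtracting: σ = (1.35 − 1.06)/(0.8416 − (-0.6745)) = 0.19.
Then μ = 1.06 − (-0.6745)·0.19 = 1.19.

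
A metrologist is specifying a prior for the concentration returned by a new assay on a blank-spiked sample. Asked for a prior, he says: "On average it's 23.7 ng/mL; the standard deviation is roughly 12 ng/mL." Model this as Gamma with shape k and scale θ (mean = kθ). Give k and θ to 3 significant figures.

For Gamma(k, scale θ): mean = kθ, variance = kθ², so CV = 1/√k.
CV = SD/mean = 12/23.7 = 0.5063, hence k = 1/CV² = 3.9.
Then θ = mean/k = 23.7/3.9 = 6.08.

k ≈ 3.9, θ ≈ 6.08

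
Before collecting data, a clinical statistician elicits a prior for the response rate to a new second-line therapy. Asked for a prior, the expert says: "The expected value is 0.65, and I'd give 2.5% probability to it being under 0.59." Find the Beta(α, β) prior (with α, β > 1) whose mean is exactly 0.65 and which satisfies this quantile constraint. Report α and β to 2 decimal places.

With mean 0.65 fixed, write α = 0.65s, β = 0.35s where s = α+β.
Need P(θ < 0.59) = 0.025 under Beta(0.65s, 0.35s). Normal approximation: (q−m)/√(m(1−m)/s) ≈ z_{0.025} = -1.96, so s ≈ 0.65·0.35·(-1.96)²/(0.59−0.65)² = 242.8.
At s = 242.8: P(θ<0.59) ≈ 0.027. Adjusting to match 0.025 gives s ≈ 250.70.
So α = 0.65·250.70 ≈ 162.96, β = 0.35·250.70 ≈ 87.75.

α ≈ 162.96, β ≈ 87.75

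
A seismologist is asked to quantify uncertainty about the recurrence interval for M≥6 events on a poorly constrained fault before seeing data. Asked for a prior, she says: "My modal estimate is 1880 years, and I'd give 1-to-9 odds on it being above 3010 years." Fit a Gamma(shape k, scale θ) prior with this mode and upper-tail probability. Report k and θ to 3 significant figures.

Gamma(k,θ) with k>1 has mode (k−1)θ, so θ = 1880/(k−1).
Need P(X < 3010) = 0.9 with θ tied to k this way. Start at k = 2, θ = 1880: P(X<3010) ≈ 0.475.
Too low — raise k to concentrate. Iterating converges to k ≈ 9.48.
Then θ = 1880/(9.48−1) ≈ 222.

k ≈ 9.48, θ ≈ 222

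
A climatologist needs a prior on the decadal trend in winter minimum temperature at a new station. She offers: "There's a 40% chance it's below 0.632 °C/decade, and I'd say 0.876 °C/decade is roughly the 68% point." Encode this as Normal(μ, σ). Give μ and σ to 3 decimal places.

μ = 0.718, σ = 0.338

For Normal(μ,σ), the p-quantile is μ + z_p·σ. Here z_{0.4} = -0.2533, z_{0.68} = 0.4677.
So 0.632 = μ − 0.2533σ and 0.876 = μ + 0.4677σ.
Subtracting: σ = (0.876 − 0.632)/(0.4677 − (-0.2533)) = 0.338.
Then μ = 0.632 − (-0.2533)·0.338 = 0.718.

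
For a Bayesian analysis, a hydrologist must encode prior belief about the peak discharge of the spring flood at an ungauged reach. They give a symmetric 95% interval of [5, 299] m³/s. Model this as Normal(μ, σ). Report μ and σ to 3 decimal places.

A symmetric 95% interval runs μ ± z·σ with z = 1.96.
Half-width = 147, so σ = 147/1.96 = 75.001.
μ is the interval midpoint, 152.000.

μ = 152.000, σ = 75.001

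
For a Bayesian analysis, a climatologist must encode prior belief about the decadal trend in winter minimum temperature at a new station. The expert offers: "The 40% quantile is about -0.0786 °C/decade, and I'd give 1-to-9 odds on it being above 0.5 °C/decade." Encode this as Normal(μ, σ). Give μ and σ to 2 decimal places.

μ = 0.02, σ = 0.38

For Normal(μ,σ), the p-quantile is μ + z_p·σ. Here z_{0.4} = -0.2533, z_{0.9} = 1.282.
So -0.0786 = μ − 0.2533σ and 0.5 = μ + 1.282σ.
Subtracting: σ = (0.5 − -0.0786)/(1.282 − (-0.2533)) = 0.38.
Then μ = -0.0786 − (-0.2533)·0.38 = 0.02.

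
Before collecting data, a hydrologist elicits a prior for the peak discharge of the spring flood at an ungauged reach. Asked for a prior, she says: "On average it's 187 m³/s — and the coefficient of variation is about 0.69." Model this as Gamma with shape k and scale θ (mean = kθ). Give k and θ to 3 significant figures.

k ≈ 2.1, θ ≈ 89

For Gamma(k, scale θ): mean = kθ, variance = kθ², so CV = 1/√k.
CV = 0.69, hence k = 1/CV² = 2.1.
Then θ = mean/k = 187/2.1 = 89.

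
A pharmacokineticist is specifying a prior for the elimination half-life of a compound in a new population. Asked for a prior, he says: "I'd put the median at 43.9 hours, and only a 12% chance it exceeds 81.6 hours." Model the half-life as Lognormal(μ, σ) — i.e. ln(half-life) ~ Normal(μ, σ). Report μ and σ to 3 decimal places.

μ ≈ 3.782, σ ≈ 0.528

If T ~ Lognormal(μ,σ) then ln T ~ Normal(μ,σ), so the p-quantile of ln T is μ + z_p·σ.
ln(43.9) = 3.782 and ln(81.6) = 4.402; z_{0.5} = 0, z_{0.88} = 1.175.
σ = (4.402 − 3.782)/(1.175 − (0)) = 0.528.
μ = 3.782 − (0)·0.528 = 3.782.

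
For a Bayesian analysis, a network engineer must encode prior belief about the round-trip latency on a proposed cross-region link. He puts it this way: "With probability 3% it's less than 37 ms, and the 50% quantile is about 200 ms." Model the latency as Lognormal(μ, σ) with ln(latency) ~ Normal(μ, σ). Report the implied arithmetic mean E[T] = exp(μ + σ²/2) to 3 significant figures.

E[T] ≈ 299 ms

If T ~ Lognormal(μ,σ) then ln T ~ Normal(μ,σ), so the p-quantile of ln T is μ + z_p·σ.
ln(37) = 3.611 and ln(200) = 5.298; z_{0.03} = -1.881, z_{0.5} = 0.
σ = (5.298 − 3.611)/(0 − (-1.881)) = 0.897.
μ = 3.611 − (-1.881)·0.897 = 5.298.
E[T] = exp(μ + σ²/2) = exp(5.298 + 0.4025) = 299 ms.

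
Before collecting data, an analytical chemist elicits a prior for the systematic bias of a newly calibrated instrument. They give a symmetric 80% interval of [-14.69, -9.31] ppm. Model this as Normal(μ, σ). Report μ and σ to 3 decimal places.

A symmetric 80% interval runs μ ± z·σ with z = 1.282.
Half-width = 2.69, so σ = 2.69/1.282 = 2.099.
μ is the interval midpoint, -12.000.

μ = -12.000, σ = 2.099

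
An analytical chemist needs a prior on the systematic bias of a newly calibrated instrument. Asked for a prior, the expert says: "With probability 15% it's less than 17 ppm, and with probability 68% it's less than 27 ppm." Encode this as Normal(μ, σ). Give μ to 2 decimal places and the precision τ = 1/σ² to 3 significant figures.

For Normal(μ,σ), the p-quantile is μ + z_p·σ. Here z_{0.15} = -1.036, z_{0.68} = 0.4677.
So 17 = μ − 1.036σ and 27 = μ + 0.4677σ.
Subtracting: σ = (27 − 17)/(0.4677 − (-1.036)) = 6.65.
Then μ = 17 − (-1.036)·6.65 = 23.89.
Precision τ = 1/σ² = 1/6.648² = 0.0226.

μ = 23.89, τ = 0.0226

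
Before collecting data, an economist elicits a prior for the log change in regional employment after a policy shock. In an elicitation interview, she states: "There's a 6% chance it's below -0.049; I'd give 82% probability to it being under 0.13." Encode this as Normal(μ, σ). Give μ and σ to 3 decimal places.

μ = 0.064, σ = 0.072

For Normal(μ,σ), the p-quantile is μ + z_p·σ. Here z_{0.06} = -1.555, z_{0.82} = 0.9154.
So -0.049 = μ − 1.555σ and 0.13 = μ + 0.9154σ.
Subtracting: σ = (0.13 − -0.049)/(0.9154 − (-1.555)) = 0.072.
Then μ = -0.049 − (-1.555)·0.072 = 0.064.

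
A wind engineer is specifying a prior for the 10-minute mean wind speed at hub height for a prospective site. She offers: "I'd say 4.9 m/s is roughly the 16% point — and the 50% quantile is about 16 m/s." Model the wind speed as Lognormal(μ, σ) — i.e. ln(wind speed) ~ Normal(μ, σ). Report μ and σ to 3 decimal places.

μ ≈ 2.773, σ ≈ 1.190

If T ~ Lognormal(μ,σ) then ln T ~ Normal(μ,σ), so the p-quantile of ln T is μ + z_p·σ.
ln(4.9) = 1.589 and ln(16) = 2.773; z_{0.16} = -0.9945, z_{0.5} = 0.
σ = (2.773 − 1.589)/(0 − (-0.9945)) = 1.190.
μ = 1.589 − (-0.9945)·1.190 = 2.773.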